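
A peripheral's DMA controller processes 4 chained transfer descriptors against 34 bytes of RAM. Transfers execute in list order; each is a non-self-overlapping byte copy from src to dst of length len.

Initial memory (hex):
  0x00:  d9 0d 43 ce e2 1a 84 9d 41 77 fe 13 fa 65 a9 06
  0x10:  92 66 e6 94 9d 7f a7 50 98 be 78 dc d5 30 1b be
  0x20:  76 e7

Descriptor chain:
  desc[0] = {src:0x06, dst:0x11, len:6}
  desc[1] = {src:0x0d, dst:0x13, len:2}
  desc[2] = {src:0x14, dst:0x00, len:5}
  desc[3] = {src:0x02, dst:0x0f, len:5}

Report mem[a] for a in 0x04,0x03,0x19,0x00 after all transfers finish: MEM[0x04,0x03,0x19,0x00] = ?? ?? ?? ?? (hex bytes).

MEM[0x04,0x03,0x19,0x00] = 98 50 be a9

[0] 0x06->0x11 len=6 : 84 9d 41 77 fe 13
[1] 0x0d->0x13 len=2 : 65 a9
[2] 0x14->0x00 len=5 : a9 fe 13 50 98
[3] 0x02->0x0f len=5 : 13 50 98 1a 84
query mem[0x04]=0x98, mem[0x03]=0x50, mem[0x19]=0xbe, mem[0x00]=0xa9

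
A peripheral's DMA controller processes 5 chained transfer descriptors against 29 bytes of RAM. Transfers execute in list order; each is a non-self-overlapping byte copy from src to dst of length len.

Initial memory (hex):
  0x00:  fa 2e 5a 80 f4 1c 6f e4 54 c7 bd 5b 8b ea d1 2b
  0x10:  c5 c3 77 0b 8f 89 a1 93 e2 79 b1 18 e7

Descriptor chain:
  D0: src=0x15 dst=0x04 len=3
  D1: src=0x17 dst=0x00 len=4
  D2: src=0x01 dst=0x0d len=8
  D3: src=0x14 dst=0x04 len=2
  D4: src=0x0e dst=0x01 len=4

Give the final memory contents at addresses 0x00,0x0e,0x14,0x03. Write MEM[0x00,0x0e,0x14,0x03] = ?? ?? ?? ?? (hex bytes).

D0: mem[0x04..0x06] <- [89 a1 93]
D1: mem[0x00..0x03] <- [93 e2 79 b1]
D2: mem[0x0d..0x14] <- [e2 79 b1 89 a1 93 e4 54]
D3: mem[0x04..0x05] <- [54 89]
D4: mem[0x01..0x04] <- [79 b1 89 a1]
query mem[0x00]=0x93, mem[0x0e]=0x79, mem[0x14]=0x54, mem[0x03]=0x89

MEM[0x00,0x0e,0x14,0x03] = 93 79 54 89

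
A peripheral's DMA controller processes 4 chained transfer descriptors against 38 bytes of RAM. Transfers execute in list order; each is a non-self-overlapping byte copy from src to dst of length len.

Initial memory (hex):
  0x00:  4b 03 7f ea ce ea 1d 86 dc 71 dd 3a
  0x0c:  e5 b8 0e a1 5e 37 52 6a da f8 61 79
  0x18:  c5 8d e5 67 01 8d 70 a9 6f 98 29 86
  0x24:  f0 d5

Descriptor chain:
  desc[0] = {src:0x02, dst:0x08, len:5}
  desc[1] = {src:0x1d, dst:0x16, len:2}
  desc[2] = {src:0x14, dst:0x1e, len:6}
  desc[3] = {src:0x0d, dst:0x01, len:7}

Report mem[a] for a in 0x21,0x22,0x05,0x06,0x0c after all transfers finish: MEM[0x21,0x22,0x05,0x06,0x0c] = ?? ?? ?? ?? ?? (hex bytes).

MEM[0x21,0x22,0x05,0x06,0x0c] = 70 c5 37 52 1d

D0: mem[0x08..0x0c] <- [7f ea ce ea 1d]
D1: mem[0x16..0x17] <- [8d 70]
D2: mem[0x1e..0x23] <- [da f8 8d 70 c5 8d]
D3: mem[0x01..0x07] <- [b8 0e a1 5e 37 52 6a]
query mem[0x21]=0x70, mem[0x22]=0xc5, mem[0x05]=0x37, mem[0x06]=0x52, mem[0x0c]=0x1d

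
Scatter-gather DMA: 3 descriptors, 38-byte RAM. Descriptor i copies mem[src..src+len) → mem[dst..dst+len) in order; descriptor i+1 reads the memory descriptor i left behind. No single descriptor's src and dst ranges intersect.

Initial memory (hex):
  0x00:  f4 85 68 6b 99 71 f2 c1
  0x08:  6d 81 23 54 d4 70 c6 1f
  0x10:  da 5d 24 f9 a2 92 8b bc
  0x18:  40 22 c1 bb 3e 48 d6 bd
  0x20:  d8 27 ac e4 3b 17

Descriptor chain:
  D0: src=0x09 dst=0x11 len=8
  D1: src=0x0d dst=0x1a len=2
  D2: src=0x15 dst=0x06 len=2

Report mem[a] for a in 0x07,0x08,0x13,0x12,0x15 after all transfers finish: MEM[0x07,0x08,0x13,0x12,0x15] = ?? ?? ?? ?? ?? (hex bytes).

  after D0: wrote 8B at 0x11 = 812354d470c61fda
  after D1: wrote 2B at 0x1a = 70c6
  after D2: wrote 2B at 0x06 = 70c6
query mem[0x07]=0xc6, mem[0x08]=0x6d, mem[0x13]=0x54, mem[0x12]=0x23, mem[0x15]=0x70

MEM[0x07,0x08,0x13,0x12,0x15] = c6 6d 54 23 70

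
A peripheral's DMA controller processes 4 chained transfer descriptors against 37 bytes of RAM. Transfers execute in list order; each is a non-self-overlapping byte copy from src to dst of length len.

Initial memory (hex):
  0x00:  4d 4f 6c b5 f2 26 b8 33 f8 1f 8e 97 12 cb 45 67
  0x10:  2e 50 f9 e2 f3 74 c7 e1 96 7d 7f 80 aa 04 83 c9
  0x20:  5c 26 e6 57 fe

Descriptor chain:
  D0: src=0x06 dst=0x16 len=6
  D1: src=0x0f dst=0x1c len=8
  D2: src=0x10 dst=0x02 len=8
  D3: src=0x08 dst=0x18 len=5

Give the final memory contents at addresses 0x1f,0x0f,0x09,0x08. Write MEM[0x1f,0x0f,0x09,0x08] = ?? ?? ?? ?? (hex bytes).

MEM[0x1f,0x0f,0x09,0x08] = f9 67 33 b8

#0 dst[0x16+6] := {0xb8,0x33,0xf8,0x1f,0x8e,0x97}
#1 dst[0x1c+8] := {0x67,0x2e,0x50,0xf9,0xe2,0xf3,0x74,0xb8}
#2 dst[0x02+8] := {0x2e,0x50,0xf9,0xe2,0xf3,0x74,0xb8,0x33}
#3 dst[0x18+5] := {0xb8,0x33,0x8e,0x97,0x12}
query mem[0x1f]=0xf9, mem[0x0f]=0x67, mem[0x09]=0x33, mem[0x08]=0xb8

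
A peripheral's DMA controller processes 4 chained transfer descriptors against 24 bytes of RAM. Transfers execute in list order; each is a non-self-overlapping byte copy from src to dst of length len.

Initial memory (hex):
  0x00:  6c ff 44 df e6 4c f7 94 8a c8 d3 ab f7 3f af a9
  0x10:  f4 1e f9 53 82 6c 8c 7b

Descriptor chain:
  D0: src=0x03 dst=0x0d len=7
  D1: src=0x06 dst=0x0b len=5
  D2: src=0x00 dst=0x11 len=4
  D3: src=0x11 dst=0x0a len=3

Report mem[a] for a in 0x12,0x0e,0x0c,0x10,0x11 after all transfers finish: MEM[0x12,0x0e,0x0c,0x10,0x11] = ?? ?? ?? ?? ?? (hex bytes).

MEM[0x12,0x0e,0x0c,0x10,0x11] = ff c8 44 f7 6c

  after D0: wrote 7B at 0x0d = dfe64cf7948ac8
  after D1: wrote 5B at 0x0b = f7948ac8d3
  after D2: wrote 4B at 0x11 = 6cff44df
  after D3: wrote 3B at 0x0a = 6cff44
query mem[0x12]=0xff, mem[0x0e]=0xc8, mem[0x0c]=0x44, mem[0x10]=0xf7, mem[0x11]=0x6c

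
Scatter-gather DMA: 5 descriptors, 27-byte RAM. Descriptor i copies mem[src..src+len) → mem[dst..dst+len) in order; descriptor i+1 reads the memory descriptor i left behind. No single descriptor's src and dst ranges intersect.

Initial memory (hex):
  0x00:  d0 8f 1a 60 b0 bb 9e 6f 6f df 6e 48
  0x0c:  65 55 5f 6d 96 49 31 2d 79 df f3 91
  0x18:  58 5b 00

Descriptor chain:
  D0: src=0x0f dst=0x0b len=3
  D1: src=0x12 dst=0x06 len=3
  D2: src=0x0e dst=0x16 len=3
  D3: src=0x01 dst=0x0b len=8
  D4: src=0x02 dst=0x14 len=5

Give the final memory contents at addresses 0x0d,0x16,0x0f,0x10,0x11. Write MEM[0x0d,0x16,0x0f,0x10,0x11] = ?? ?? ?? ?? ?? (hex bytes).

  after D0: wrote 3B at 0x0b = 6d9649
  after D1: wrote 3B at 0x06 = 312d79
  after D2: wrote 3B at 0x16 = 5f6d96
  after D3: wrote 8B at 0x0b = 8f1a60b0bb312d79
  after D4: wrote 5B at 0x14 = 1a60b0bb31
query mem[0x0d]=0x60, mem[0x16]=0xb0, mem[0x0f]=0xbb, mem[0x10]=0x31, mem[0x11]=0x2d

MEM[0x0d,0x16,0x0f,0x10,0x11] = 60 b0 bb 31 2d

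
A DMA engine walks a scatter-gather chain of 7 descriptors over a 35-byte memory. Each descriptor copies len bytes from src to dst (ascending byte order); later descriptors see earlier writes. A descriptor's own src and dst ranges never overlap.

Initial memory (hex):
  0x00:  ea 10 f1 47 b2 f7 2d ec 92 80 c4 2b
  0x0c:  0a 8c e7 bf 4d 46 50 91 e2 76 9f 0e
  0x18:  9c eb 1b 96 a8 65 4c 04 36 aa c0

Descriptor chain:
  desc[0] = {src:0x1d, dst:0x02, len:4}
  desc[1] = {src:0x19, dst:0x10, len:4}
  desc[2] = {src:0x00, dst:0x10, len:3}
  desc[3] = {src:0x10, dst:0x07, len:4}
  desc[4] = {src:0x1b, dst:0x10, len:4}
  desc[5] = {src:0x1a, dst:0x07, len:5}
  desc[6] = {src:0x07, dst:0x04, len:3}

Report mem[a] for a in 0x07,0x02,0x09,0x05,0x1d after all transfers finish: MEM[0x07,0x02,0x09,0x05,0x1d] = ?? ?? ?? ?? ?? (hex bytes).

#0 dst[0x02+4] := {0x65,0x4c,0x04,0x36}
#1 dst[0x10+4] := {0xeb,0x1b,0x96,0xa8}
#2 dst[0x10+3] := {0xea,0x10,0x65}
#3 dst[0x07+4] := {0xea,0x10,0x65,0xa8}
#4 dst[0x10+4] := {0x96,0xa8,0x65,0x4c}
#5 dst[0x07+5] := {0x1b,0x96,0xa8,0x65,0x4c}
#6 dst[0x04+3] := {0x1b,0x96,0xa8}
query mem[0x07]=0x1b, mem[0x02]=0x65, mem[0x09]=0xa8, mem[0x05]=0x96, mem[0x1d]=0x65

MEM[0x07,0x02,0x09,0x05,0x1d] = 1b 65 a8 96 65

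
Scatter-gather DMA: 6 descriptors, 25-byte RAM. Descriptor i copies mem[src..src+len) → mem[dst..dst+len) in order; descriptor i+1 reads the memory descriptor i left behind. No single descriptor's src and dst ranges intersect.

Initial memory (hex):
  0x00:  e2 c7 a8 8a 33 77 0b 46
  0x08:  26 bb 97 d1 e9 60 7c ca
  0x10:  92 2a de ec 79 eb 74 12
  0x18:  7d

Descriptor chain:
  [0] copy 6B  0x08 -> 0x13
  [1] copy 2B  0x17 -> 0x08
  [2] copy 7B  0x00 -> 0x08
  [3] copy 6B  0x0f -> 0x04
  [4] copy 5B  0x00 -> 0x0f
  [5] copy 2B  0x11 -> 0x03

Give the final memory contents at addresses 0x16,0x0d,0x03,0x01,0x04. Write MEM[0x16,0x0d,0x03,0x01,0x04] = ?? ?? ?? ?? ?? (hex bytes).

MEM[0x16,0x0d,0x03,0x01,0x04] = d1 77 a8 c7 8a

[0] 0x08->0x13 len=6 : 26 bb 97 d1 e9 60
[1] 0x17->0x08 len=2 : e9 60
[2] 0x00->0x08 len=7 : e2 c7 a8 8a 33 77 0b
[3] 0x0f->0x04 len=6 : ca 92 2a de 26 bb
[4] 0x00->0x0f len=5 : e2 c7 a8 8a ca
[5] 0x11->0x03 len=2 : a8 8a
query mem[0x16]=0xd1, mem[0x0d]=0x77, mem[0x03]=0xa8, mem[0x01]=0xc7, mem[0x04]=0x8a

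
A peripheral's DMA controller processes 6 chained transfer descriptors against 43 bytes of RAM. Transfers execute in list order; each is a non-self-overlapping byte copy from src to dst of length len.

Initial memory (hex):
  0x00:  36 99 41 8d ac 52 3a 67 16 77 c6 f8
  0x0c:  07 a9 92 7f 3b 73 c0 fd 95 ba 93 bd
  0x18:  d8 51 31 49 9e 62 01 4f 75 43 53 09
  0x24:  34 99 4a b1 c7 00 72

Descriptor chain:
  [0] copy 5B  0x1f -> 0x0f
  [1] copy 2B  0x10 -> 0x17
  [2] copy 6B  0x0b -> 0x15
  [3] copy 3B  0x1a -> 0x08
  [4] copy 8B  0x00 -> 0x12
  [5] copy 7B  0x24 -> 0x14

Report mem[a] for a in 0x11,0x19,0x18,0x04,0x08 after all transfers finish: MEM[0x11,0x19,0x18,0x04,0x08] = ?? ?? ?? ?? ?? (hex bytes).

#0 dst[0x0f+5] := {0x4f,0x75,0x43,0x53,0x09}
#1 dst[0x17+2] := {0x75,0x43}
#2 dst[0x15+6] := {0xf8,0x07,0xa9,0x92,0x4f,0x75}
#3 dst[0x08+3] := {0x75,0x49,0x9e}
#4 dst[0x12+8] := {0x36,0x99,0x41,0x8d,0xac,0x52,0x3a,0x67}
#5 dst[0x14+7] := {0x34,0x99,0x4a,0xb1,0xc7,0x00,0x72}
query mem[0x11]=0x43, mem[0x19]=0x00, mem[0x18]=0xc7, mem[0x04]=0xac, mem[0x08]=0x75

MEM[0x11,0x19,0x18,0x04,0x08] = 43 00 c7 ac 75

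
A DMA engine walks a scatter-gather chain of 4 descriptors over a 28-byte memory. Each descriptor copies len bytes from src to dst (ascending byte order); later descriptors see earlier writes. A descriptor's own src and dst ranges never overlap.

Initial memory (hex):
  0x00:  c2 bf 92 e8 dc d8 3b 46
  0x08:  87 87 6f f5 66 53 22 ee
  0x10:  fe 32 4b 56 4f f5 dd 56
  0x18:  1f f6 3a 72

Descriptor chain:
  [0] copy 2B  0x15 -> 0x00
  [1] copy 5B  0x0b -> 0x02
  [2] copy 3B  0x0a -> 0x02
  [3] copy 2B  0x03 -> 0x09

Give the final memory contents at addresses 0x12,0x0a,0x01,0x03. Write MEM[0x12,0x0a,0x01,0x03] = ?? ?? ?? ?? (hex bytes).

MEM[0x12,0x0a,0x01,0x03] = 4b 66 dd f5

[0] 0x15->0x00 len=2 : f5 dd
[1] 0x0b->0x02 len=5 : f5 66 53 22 ee
[2] 0x0a->0x02 len=3 : 6f f5 66
[3] 0x03->0x09 len=2 : f5 66
query mem[0x12]=0x4b, mem[0x0a]=0x66, mem[0x01]=0xdd, mem[0x03]=0xf5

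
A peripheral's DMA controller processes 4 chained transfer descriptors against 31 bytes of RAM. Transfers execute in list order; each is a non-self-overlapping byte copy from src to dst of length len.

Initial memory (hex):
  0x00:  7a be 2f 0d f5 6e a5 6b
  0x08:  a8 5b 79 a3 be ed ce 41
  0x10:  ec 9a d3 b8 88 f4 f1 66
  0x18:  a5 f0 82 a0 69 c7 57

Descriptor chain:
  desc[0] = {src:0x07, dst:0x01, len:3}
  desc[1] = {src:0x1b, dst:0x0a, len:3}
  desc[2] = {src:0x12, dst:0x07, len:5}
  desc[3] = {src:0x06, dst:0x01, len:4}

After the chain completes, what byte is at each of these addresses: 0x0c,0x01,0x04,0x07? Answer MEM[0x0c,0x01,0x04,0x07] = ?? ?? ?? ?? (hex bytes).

  after D0: wrote 3B at 0x01 = 6ba85b
  after D1: wrote 3B at 0x0a = a069c7
  after D2: wrote 5B at 0x07 = d3b888f4f1
  after D3: wrote 4B at 0x01 = a5d3b888
query mem[0x0c]=0xc7, mem[0x01]=0xa5, mem[0x04]=0x88, mem[0x07]=0xd3

MEM[0x0c,0x01,0x04,0x07] = c7 a5 88 d3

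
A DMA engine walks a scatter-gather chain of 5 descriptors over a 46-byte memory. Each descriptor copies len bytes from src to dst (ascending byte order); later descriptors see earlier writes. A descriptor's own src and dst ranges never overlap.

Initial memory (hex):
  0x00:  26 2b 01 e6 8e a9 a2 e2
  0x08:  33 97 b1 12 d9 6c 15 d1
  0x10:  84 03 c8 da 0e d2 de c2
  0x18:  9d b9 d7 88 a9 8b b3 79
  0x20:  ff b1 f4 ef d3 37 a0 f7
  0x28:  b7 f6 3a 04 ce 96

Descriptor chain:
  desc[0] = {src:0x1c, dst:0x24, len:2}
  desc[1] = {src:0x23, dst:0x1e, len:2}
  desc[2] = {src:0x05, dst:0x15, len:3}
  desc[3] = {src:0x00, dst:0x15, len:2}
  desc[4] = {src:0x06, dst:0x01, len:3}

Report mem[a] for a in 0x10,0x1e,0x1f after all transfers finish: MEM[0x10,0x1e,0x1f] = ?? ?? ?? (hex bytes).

  after D0: wrote 2B at 0x24 = a98b
  after D1: wrote 2B at 0x1e = efa9
  after D2: wrote 3B at 0x15 = a9a2e2
  after D3: wrote 2B at 0x15 = 262b
  after D4: wrote 3B at 0x01 = a2e233
query mem[0x10]=0x84, mem[0x1e]=0xef, mem[0x1f]=0xa9

MEM[0x10,0x1e,0x1f] = 84 ef a9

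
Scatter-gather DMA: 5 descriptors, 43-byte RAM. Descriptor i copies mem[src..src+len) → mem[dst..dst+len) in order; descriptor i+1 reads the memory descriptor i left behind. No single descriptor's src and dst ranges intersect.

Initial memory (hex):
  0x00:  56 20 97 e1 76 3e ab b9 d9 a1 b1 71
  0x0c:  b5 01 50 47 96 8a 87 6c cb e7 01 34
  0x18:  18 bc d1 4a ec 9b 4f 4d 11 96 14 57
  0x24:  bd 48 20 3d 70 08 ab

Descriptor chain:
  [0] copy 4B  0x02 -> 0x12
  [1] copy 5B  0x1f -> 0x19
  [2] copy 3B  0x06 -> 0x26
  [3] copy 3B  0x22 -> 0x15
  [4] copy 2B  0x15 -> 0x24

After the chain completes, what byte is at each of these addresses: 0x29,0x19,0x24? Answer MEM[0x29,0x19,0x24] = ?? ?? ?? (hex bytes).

#0 dst[0x12+4] := {0x97,0xe1,0x76,0x3e}
#1 dst[0x19+5] := {0x4d,0x11,0x96,0x14,0x57}
#2 dst[0x26+3] := {0xab,0xb9,0xd9}
#3 dst[0x15+3] := {0x14,0x57,0xbd}
#4 dst[0x24+2] := {0x14,0x57}
query mem[0x29]=0x08, mem[0x19]=0x4d, mem[0x24]=0x14

MEM[0x29,0x19,0x24] = 08 4d 14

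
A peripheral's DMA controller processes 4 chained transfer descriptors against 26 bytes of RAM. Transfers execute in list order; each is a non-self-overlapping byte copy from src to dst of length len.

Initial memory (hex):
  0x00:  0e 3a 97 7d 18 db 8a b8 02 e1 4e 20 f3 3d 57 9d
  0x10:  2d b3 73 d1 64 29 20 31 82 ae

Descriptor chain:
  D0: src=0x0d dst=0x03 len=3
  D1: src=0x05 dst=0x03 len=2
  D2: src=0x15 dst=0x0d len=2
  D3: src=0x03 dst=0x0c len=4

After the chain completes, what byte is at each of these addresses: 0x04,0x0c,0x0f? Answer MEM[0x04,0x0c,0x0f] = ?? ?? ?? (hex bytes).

MEM[0x04,0x0c,0x0f] = 8a 9d 8a

D0: mem[0x03..0x05] <- [3d 57 9d]
D1: mem[0x03..0x04] <- [9d 8a]
D2: mem[0x0d..0x0e] <- [29 20]
D3: mem[0x0c..0x0f] <- [9d 8a 9d 8a]
query mem[0x04]=0x8a, mem[0x0c]=0x9d, mem[0x0f]=0x8a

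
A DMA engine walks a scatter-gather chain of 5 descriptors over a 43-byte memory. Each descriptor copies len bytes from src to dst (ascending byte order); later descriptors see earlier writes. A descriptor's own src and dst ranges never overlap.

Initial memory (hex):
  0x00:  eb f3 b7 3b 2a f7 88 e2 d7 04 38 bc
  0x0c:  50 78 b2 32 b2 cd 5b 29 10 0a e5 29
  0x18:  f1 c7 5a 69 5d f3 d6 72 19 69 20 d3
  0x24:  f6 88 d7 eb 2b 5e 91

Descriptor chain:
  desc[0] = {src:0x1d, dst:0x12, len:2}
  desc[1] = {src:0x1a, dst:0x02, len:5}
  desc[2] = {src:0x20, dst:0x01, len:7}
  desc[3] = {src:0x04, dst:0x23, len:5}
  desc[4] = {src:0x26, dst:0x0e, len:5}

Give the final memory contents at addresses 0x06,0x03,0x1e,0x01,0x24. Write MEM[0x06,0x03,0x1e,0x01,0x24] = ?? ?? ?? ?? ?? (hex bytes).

MEM[0x06,0x03,0x1e,0x01,0x24] = 88 20 d6 19 f6

#0 dst[0x12+2] := {0xf3,0xd6}
#1 dst[0x02+5] := {0x5a,0x69,0x5d,0xf3,0xd6}
#2 dst[0x01+7] := {0x19,0x69,0x20,0xd3,0xf6,0x88,0xd7}
#3 dst[0x23+5] := {0xd3,0xf6,0x88,0xd7,0xd7}
#4 dst[0x0e+5] := {0xd7,0xd7,0x2b,0x5e,0x91}
query mem[0x06]=0x88, mem[0x03]=0x20, mem[0x1e]=0xd6, mem[0x01]=0x19, mem[0x24]=0xf6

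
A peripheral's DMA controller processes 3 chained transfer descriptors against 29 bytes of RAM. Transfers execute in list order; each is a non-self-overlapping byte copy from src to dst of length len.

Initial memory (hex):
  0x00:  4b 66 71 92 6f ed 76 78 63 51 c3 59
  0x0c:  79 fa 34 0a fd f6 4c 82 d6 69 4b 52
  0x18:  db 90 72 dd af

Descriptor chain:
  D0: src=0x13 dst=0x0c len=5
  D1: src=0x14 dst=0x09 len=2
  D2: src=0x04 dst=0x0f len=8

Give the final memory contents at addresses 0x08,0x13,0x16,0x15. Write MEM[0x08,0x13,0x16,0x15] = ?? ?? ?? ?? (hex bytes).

MEM[0x08,0x13,0x16,0x15] = 63 63 59 69

[0] 0x13->0x0c len=5 : 82 d6 69 4b 52
[1] 0x14->0x09 len=2 : d6 69
[2] 0x04->0x0f len=8 : 6f ed 76 78 63 d6 69 59
query mem[0x08]=0x63, mem[0x13]=0x63, mem[0x16]=0x59, mem[0x15]=0x69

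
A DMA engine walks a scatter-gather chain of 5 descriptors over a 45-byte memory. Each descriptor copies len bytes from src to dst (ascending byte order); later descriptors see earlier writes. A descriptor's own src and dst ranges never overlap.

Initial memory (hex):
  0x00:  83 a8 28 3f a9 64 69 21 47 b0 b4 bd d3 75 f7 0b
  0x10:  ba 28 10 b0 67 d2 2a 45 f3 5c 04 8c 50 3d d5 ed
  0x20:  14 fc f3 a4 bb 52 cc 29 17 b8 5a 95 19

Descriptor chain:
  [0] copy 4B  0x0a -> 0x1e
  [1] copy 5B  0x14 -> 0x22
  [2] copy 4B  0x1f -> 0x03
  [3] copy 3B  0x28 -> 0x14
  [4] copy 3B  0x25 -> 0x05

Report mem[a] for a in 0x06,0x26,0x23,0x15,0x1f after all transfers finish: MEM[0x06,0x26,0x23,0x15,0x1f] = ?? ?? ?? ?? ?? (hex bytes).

[0] 0x0a->0x1e len=4 : b4 bd d3 75
[1] 0x14->0x22 len=5 : 67 d2 2a 45 f3
[2] 0x1f->0x03 len=4 : bd d3 75 67
[3] 0x28->0x14 len=3 : 17 b8 5a
[4] 0x25->0x05 len=3 : 45 f3 29
query mem[0x06]=0xf3, mem[0x26]=0xf3, mem[0x23]=0xd2, mem[0x15]=0xb8, mem[0x1f]=0xbd

MEM[0x06,0x26,0x23,0x15,0x1f] = f3 f3 d2 b8 bd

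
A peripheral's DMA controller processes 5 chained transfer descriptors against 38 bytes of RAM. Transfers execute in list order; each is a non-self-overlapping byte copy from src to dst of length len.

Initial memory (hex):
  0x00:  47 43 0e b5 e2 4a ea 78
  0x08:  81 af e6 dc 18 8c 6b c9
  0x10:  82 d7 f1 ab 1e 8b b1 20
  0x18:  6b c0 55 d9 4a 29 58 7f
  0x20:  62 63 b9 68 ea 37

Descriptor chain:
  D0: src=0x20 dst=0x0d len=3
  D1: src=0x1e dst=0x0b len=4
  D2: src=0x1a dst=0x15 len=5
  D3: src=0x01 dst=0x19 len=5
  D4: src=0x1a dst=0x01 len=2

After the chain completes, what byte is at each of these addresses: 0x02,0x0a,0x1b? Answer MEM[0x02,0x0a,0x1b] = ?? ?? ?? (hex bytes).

MEM[0x02,0x0a,0x1b] = b5 e6 b5

#0 dst[0x0d+3] := {0x62,0x63,0xb9}
#1 dst[0x0b+4] := {0x58,0x7f,0x62,0x63}
#2 dst[0x15+5] := {0x55,0xd9,0x4a,0x29,0x58}
#3 dst[0x19+5] := {0x43,0x0e,0xb5,0xe2,0x4a}
#4 dst[0x01+2] := {0x0e,0xb5}
query mem[0x02]=0xb5, mem[0x0a]=0xe6, mem[0x1b]=0xb5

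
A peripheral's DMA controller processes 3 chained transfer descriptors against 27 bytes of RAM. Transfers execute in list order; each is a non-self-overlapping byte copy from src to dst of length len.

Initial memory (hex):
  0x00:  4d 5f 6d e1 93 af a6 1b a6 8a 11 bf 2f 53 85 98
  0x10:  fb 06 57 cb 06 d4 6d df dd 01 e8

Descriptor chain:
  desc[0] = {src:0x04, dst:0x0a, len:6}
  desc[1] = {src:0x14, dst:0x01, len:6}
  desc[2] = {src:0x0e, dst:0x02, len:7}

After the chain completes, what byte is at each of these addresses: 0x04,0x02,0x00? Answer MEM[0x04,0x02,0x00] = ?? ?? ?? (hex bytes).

[0] 0x04->0x0a len=6 : 93 af a6 1b a6 8a
[1] 0x14->0x01 len=6 : 06 d4 6d df dd 01
[2] 0x0e->0x02 len=7 : a6 8a fb 06 57 cb 06
query mem[0x04]=0xfb, mem[0x02]=0xa6, mem[0x00]=0x4d

MEM[0x04,0x02,0x00] = fb a6 4d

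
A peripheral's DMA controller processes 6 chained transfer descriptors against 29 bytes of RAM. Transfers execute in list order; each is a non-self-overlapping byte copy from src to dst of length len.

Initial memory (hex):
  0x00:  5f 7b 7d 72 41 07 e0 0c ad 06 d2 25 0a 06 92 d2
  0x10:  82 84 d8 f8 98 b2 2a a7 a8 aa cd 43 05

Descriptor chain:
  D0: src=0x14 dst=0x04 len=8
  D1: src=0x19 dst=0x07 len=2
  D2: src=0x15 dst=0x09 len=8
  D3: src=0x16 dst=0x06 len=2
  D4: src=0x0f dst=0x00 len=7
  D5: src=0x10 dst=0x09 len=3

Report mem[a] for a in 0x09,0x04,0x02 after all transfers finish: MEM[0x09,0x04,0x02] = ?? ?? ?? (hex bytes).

MEM[0x09,0x04,0x02] = 05 f8 84

[0] 0x14->0x04 len=8 : 98 b2 2a a7 a8 aa cd 43
[1] 0x19->0x07 len=2 : aa cd
[2] 0x15->0x09 len=8 : b2 2a a7 a8 aa cd 43 05
[3] 0x16->0x06 len=2 : 2a a7
[4] 0x0f->0x00 len=7 : 43 05 84 d8 f8 98 b2
[5] 0x10->0x09 len=3 : 05 84 d8
query mem[0x09]=0x05, mem[0x04]=0xf8, mem[0x02]=0x84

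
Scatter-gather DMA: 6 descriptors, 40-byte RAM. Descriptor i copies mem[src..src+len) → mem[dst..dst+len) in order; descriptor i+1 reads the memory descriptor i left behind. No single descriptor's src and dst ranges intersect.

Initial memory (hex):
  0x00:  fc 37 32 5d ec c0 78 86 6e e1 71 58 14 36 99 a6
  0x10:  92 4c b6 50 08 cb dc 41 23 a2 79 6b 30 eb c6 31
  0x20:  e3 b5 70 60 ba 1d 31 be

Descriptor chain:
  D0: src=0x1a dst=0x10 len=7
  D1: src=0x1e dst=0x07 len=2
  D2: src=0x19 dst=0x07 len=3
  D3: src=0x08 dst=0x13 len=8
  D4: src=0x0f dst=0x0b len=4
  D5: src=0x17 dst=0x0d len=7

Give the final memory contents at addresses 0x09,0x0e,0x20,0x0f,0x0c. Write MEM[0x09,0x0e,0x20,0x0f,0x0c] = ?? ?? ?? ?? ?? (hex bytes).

[0] 0x1a->0x10 len=7 : 79 6b 30 eb c6 31 e3
[1] 0x1e->0x07 len=2 : c6 31
[2] 0x19->0x07 len=3 : a2 79 6b
[3] 0x08->0x13 len=8 : 79 6b 71 58 14 36 99 a6
[4] 0x0f->0x0b len=4 : a6 79 6b 30
[5] 0x17->0x0d len=7 : 14 36 99 a6 6b 30 eb
query mem[0x09]=0x6b, mem[0x0e]=0x36, mem[0x20]=0xe3, mem[0x0f]=0x99, mem[0x0c]=0x79

MEM[0x09,0x0e,0x20,0x0f,0x0c] = 6b 36 e3 99 79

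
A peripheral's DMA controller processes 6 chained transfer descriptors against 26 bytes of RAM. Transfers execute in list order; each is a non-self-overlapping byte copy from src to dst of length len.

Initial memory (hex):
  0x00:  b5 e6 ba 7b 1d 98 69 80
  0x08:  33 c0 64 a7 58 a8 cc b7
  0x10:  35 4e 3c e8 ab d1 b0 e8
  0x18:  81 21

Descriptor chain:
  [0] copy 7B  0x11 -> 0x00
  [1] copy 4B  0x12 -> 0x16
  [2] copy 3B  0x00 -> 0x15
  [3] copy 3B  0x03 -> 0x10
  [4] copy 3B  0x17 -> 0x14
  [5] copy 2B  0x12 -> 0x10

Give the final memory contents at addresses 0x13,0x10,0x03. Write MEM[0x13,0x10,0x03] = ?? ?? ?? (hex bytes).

D0: mem[0x00..0x06] <- [4e 3c e8 ab d1 b0 e8]
D1: mem[0x16..0x19] <- [3c e8 ab d1]
D2: mem[0x15..0x17] <- [4e 3c e8]
D3: mem[0x10..0x12] <- [ab d1 b0]
D4: mem[0x14..0x16] <- [e8 ab d1]
D5: mem[0x10..0x11] <- [b0 e8]
query mem[0x13]=0xe8, mem[0x10]=0xb0, mem[0x03]=0xab

MEM[0x13,0x10,0x03] = e8 b0 ab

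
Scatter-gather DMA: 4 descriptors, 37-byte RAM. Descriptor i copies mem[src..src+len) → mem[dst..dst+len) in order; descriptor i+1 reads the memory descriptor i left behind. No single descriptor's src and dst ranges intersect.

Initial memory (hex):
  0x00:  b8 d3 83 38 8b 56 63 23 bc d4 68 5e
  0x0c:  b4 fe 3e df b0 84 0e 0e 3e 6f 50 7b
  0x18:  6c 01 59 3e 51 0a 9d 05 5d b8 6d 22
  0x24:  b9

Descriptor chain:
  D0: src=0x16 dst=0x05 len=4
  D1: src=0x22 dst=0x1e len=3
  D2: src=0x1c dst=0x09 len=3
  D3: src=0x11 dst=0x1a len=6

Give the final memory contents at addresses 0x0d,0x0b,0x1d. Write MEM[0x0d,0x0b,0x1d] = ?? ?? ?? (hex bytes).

MEM[0x0d,0x0b,0x1d] = fe 6d 3e

D0: mem[0x05..0x08] <- [50 7b 6c 01]
D1: mem[0x1e..0x20] <- [6d 22 b9]
D2: mem[0x09..0x0b] <- [51 0a 6d]
D3: mem[0x1a..0x1f] <- [84 0e 0e 3e 6f 50]
query mem[0x0d]=0xfe, mem[0x0b]=0x6d, mem[0x1d]=0x3e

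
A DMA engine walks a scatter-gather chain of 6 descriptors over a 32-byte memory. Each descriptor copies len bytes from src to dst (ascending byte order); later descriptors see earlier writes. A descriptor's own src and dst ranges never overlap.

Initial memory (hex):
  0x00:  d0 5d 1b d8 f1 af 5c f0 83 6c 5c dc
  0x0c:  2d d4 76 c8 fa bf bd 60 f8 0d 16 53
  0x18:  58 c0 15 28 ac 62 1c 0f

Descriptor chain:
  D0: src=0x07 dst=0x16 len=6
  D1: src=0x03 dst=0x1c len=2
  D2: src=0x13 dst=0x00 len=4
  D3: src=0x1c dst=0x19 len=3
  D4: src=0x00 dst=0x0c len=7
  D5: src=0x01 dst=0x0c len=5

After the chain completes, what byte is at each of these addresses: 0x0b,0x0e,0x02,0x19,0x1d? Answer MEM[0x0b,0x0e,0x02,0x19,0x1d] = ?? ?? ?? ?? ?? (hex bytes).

MEM[0x0b,0x0e,0x02,0x19,0x1d] = dc f0 0d d8 f1

  after D0: wrote 6B at 0x16 = f0836c5cdc2d
  after D1: wrote 2B at 0x1c = d8f1
  after D2: wrote 4B at 0x00 = 60f80df0
  after D3: wrote 3B at 0x19 = d8f11c
  after D4: wrote 7B at 0x0c = 60f80df0f1af5c
  after D5: wrote 5B at 0x0c = f80df0f1af
query mem[0x0b]=0xdc, mem[0x0e]=0xf0, mem[0x02]=0x0d, mem[0x19]=0xd8, mem[0x1d]=0xf1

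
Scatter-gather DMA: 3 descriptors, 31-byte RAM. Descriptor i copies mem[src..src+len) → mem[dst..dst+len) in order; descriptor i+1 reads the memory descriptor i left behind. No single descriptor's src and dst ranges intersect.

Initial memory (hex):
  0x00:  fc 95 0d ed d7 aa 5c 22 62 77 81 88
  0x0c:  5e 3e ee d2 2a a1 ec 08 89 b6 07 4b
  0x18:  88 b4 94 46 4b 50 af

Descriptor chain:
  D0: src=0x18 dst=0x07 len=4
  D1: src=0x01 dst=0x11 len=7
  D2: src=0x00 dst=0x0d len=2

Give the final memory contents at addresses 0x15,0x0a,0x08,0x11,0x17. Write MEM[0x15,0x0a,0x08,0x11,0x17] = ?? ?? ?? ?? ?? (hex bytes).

MEM[0x15,0x0a,0x08,0x11,0x17] = aa 46 b4 95 88

D0: mem[0x07..0x0a] <- [88 b4 94 46]
D1: mem[0x11..0x17] <- [95 0d ed d7 aa 5c 88]
D2: mem[0x0d..0x0e] <- [fc 95]
query mem[0x15]=0xaa, mem[0x0a]=0x46, mem[0x08]=0xb4, mem[0x11]=0x95, mem[0x17]=0x88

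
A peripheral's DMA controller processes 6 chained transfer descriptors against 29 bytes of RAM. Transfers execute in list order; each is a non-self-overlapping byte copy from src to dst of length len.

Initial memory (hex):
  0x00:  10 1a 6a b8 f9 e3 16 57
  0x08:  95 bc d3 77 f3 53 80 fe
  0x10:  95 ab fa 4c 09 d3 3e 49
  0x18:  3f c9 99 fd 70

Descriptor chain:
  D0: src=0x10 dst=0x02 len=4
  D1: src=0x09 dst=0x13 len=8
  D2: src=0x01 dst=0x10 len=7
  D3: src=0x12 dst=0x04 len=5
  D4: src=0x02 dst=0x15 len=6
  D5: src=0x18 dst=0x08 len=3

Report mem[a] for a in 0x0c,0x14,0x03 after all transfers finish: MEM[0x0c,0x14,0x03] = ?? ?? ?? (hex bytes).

D0: mem[0x02..0x05] <- [95 ab fa 4c]
D1: mem[0x13..0x1a] <- [bc d3 77 f3 53 80 fe 95]
D2: mem[0x10..0x16] <- [1a 95 ab fa 4c 16 57]
D3: mem[0x04..0x08] <- [ab fa 4c 16 57]
D4: mem[0x15..0x1a] <- [95 ab ab fa 4c 16]
D5: mem[0x08..0x0a] <- [fa 4c 16]
query mem[0x0c]=0xf3, mem[0x14]=0x4c, mem[0x03]=0xab

MEM[0x0c,0x14,0x03] = f3 4c ab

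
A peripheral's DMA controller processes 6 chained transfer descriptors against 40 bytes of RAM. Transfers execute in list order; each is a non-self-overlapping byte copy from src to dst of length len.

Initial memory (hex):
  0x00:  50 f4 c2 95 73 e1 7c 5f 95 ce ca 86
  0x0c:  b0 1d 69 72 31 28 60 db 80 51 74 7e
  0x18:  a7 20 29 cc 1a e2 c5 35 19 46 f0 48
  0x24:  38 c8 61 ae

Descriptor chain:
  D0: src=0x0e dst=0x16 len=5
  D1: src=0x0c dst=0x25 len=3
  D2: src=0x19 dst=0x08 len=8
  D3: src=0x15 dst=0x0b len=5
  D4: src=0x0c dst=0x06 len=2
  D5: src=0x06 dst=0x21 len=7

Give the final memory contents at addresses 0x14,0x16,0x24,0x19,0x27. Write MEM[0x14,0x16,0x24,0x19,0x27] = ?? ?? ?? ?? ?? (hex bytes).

MEM[0x14,0x16,0x24,0x19,0x27] = 80 69 60 28 69

#0 dst[0x16+5] := {0x69,0x72,0x31,0x28,0x60}
#1 dst[0x25+3] := {0xb0,0x1d,0x69}
#2 dst[0x08+8] := {0x28,0x60,0xcc,0x1a,0xe2,0xc5,0x35,0x19}
#3 dst[0x0b+5] := {0x51,0x69,0x72,0x31,0x28}
#4 dst[0x06+2] := {0x69,0x72}
#5 dst[0x21+7] := {0x69,0x72,0x28,0x60,0xcc,0x51,0x69}
query mem[0x14]=0x80, mem[0x16]=0x69, mem[0x24]=0x60, mem[0x19]=0x28, mem[0x27]=0x69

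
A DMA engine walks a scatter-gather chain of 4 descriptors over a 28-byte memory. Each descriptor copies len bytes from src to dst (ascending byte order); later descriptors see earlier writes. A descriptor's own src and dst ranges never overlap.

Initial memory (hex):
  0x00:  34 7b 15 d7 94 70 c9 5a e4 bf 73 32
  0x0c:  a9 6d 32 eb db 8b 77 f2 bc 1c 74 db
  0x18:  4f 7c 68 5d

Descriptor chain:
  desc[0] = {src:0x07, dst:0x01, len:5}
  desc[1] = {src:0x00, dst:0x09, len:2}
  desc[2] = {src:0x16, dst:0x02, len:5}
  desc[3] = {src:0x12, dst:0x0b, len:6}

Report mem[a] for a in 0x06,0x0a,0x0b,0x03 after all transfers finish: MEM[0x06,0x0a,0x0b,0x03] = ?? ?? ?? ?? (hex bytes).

MEM[0x06,0x0a,0x0b,0x03] = 68 5a 77 db

D0: mem[0x01..0x05] <- [5a e4 bf 73 32]
D1: mem[0x09..0x0a] <- [34 5a]
D2: mem[0x02..0x06] <- [74 db 4f 7c 68]
D3: mem[0x0b..0x10] <- [77 f2 bc 1c 74 db]
query mem[0x06]=0x68, mem[0x0a]=0x5a, mem[0x0b]=0x77, mem[0x03]=0xdb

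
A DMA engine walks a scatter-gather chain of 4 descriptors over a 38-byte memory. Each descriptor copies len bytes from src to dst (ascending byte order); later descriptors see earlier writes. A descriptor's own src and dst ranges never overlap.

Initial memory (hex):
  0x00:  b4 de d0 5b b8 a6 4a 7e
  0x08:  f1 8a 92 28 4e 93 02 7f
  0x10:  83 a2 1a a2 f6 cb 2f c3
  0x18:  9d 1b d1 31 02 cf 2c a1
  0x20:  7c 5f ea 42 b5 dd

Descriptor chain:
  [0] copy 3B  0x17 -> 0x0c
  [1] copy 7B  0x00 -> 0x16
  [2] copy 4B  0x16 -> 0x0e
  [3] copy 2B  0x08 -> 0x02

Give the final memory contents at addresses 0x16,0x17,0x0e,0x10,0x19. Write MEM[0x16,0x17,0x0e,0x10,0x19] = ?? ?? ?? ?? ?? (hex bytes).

[0] 0x17->0x0c len=3 : c3 9d 1b
[1] 0x00->0x16 len=7 : b4 de d0 5b b8 a6 4a
[2] 0x16->0x0e len=4 : b4 de d0 5b
[3] 0x08->0x02 len=2 : f1 8a
query mem[0x16]=0xb4, mem[0x17]=0xde, mem[0x0e]=0xb4, mem[0x10]=0xd0, mem[0x19]=0x5b

MEM[0x16,0x17,0x0e,0x10,0x19] = b4 de b4 d0 5b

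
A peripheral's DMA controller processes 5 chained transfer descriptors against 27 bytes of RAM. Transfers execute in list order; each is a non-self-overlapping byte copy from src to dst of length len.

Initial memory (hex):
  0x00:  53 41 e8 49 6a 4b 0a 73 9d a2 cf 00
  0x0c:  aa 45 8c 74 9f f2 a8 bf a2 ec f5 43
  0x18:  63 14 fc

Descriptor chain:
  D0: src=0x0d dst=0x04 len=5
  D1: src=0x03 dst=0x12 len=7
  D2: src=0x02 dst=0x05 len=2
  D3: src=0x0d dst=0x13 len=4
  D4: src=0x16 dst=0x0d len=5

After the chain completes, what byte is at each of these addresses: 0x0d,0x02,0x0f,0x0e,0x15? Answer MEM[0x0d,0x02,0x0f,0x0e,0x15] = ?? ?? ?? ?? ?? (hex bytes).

  after D0: wrote 5B at 0x04 = 458c749ff2
  after D1: wrote 7B at 0x12 = 49458c749ff2a2
  after D2: wrote 2B at 0x05 = e849
  after D3: wrote 4B at 0x13 = 458c749f
  after D4: wrote 5B at 0x0d = 9ff2a214fc
query mem[0x0d]=0x9f, mem[0x02]=0xe8, mem[0x0f]=0xa2, mem[0x0e]=0xf2, mem[0x15]=0x74

MEM[0x0d,0x02,0x0f,0x0e,0x15] = 9f e8 a2 f2 74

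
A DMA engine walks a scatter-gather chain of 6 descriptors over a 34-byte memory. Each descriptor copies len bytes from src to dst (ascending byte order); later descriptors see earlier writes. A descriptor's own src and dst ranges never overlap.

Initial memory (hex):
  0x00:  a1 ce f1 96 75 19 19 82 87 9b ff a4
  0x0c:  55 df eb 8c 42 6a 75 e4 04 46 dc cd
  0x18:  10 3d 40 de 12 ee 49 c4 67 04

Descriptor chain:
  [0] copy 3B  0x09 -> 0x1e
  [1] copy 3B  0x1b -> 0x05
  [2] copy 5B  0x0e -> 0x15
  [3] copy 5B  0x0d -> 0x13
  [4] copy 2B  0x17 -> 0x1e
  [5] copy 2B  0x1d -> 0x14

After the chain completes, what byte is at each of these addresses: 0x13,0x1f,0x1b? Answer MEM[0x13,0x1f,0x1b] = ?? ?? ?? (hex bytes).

#0 dst[0x1e+3] := {0x9b,0xff,0xa4}
#1 dst[0x05+3] := {0xde,0x12,0xee}
#2 dst[0x15+5] := {0xeb,0x8c,0x42,0x6a,0x75}
#3 dst[0x13+5] := {0xdf,0xeb,0x8c,0x42,0x6a}
#4 dst[0x1e+2] := {0x6a,0x6a}
#5 dst[0x14+2] := {0xee,0x6a}
query mem[0x13]=0xdf, mem[0x1f]=0x6a, mem[0x1b]=0xde

MEM[0x13,0x1f,0x1b] = df 6a de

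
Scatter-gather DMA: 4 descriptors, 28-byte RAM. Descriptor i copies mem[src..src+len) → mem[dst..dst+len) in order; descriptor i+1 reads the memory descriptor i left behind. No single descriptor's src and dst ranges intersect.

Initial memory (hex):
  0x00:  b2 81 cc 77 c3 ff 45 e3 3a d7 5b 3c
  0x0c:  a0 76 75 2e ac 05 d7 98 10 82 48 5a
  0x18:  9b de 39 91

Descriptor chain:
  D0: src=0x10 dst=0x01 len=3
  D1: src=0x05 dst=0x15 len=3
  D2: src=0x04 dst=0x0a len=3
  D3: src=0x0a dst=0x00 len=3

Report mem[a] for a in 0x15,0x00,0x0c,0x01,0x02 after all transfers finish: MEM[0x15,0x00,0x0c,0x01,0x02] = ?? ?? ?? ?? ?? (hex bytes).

D0: mem[0x01..0x03] <- [ac 05 d7]
D1: mem[0x15..0x17] <- [ff 45 e3]
D2: mem[0x0a..0x0c] <- [c3 ff 45]
D3: mem[0x00..0x02] <- [c3 ff 45]
query mem[0x15]=0xff, mem[0x00]=0xc3, mem[0x0c]=0x45, mem[0x01]=0xff, mem[0x02]=0x45

MEM[0x15,0x00,0x0c,0x01,0x02] = ff c3 45 ff 45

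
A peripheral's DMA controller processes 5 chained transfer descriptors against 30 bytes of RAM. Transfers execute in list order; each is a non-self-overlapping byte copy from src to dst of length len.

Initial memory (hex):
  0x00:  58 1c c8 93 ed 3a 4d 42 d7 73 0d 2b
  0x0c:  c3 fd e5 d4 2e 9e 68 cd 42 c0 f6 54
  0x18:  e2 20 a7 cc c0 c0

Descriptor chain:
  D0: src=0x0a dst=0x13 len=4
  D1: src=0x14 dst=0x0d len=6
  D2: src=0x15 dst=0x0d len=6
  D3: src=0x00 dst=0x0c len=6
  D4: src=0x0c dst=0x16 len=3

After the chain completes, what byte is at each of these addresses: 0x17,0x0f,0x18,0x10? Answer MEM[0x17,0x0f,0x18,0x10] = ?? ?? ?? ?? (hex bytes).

MEM[0x17,0x0f,0x18,0x10] = 1c 93 c8 ed

  after D0: wrote 4B at 0x13 = 0d2bc3fd
  after D1: wrote 6B at 0x0d = 2bc3fd54e220
  after D2: wrote 6B at 0x0d = c3fd54e220a7
  after D3: wrote 6B at 0x0c = 581cc893ed3a
  after D4: wrote 3B at 0x16 = 581cc8
query mem[0x17]=0x1c, mem[0x0f]=0x93, mem[0x18]=0xc8, mem[0x10]=0xed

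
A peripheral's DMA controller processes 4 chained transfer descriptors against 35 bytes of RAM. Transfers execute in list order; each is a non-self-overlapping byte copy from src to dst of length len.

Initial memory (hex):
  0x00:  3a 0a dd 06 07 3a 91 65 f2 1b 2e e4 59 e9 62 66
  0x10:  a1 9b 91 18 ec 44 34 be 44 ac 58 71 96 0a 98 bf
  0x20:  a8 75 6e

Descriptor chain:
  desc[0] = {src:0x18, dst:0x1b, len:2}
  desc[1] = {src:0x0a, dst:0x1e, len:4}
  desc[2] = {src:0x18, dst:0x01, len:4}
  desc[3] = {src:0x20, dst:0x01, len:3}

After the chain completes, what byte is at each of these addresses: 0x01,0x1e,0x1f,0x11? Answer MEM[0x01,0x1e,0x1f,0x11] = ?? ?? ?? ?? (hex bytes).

[0] 0x18->0x1b len=2 : 44 ac
[1] 0x0a->0x1e len=4 : 2e e4 59 e9
[2] 0x18->0x01 len=4 : 44 ac 58 44
[3] 0x20->0x01 len=3 : 59 e9 6e
query mem[0x01]=0x59, mem[0x1e]=0x2e, mem[0x1f]=0xe4, mem[0x11]=0x9b

MEM[0x01,0x1e,0x1f,0x11] = 59 2e e4 9b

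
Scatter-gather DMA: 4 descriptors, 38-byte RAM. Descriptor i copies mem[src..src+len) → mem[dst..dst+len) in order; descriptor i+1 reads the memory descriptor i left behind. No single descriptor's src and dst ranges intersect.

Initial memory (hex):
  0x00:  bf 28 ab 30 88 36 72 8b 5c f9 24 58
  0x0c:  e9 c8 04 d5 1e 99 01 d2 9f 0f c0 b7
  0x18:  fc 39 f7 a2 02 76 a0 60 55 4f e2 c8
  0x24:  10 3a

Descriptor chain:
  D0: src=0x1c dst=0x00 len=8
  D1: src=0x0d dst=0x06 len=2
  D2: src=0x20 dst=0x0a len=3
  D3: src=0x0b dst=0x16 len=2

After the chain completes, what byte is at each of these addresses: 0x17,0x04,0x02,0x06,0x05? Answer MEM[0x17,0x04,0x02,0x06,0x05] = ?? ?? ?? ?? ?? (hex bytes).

MEM[0x17,0x04,0x02,0x06,0x05] = e2 55 a0 c8 4f

D0: mem[0x00..0x07] <- [02 76 a0 60 55 4f e2 c8]
D1: mem[0x06..0x07] <- [c8 04]
D2: mem[0x0a..0x0c] <- [55 4f e2]
D3: mem[0x16..0x17] <- [4f e2]
query mem[0x17]=0xe2, mem[0x04]=0x55, mem[0x02]=0xa0, mem[0x06]=0xc8, mem[0x05]=0x4f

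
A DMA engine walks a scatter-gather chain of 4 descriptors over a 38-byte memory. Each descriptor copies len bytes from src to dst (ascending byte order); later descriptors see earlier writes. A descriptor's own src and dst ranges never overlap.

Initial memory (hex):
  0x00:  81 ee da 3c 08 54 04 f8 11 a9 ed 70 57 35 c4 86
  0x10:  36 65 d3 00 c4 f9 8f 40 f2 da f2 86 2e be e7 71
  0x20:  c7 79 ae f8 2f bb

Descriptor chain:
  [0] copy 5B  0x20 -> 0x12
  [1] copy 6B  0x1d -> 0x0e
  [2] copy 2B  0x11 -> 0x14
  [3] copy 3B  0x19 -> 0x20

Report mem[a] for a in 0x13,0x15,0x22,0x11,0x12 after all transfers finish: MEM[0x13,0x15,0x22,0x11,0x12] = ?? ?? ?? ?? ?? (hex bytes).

[0] 0x20->0x12 len=5 : c7 79 ae f8 2f
[1] 0x1d->0x0e len=6 : be e7 71 c7 79 ae
[2] 0x11->0x14 len=2 : c7 79
[3] 0x19->0x20 len=3 : da f2 86
query mem[0x13]=0xae, mem[0x15]=0x79, mem[0x22]=0x86, mem[0x11]=0xc7, mem[0x12]=0x79

MEM[0x13,0x15,0x22,0x11,0x12] = ae 79 86 c7 79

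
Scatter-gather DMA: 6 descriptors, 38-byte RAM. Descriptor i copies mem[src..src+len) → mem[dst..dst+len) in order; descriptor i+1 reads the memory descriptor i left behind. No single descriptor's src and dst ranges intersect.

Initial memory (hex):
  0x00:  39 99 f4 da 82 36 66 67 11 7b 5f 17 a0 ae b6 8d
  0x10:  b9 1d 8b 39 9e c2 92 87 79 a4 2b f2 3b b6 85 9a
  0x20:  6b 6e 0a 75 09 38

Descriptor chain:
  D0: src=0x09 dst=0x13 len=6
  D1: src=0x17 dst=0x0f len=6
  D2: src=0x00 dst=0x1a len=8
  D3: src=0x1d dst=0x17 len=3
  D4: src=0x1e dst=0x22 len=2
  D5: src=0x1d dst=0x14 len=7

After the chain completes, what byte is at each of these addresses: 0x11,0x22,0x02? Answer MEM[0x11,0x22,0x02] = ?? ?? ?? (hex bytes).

MEM[0x11,0x22,0x02] = a4 82 f4

[0] 0x09->0x13 len=6 : 7b 5f 17 a0 ae b6
[1] 0x17->0x0f len=6 : ae b6 a4 2b f2 3b
[2] 0x00->0x1a len=8 : 39 99 f4 da 82 36 66 67
[3] 0x1d->0x17 len=3 : da 82 36
[4] 0x1e->0x22 len=2 : 82 36
[5] 0x1d->0x14 len=7 : da 82 36 66 67 82 36
query mem[0x11]=0xa4, mem[0x22]=0x82, mem[0x02]=0xf4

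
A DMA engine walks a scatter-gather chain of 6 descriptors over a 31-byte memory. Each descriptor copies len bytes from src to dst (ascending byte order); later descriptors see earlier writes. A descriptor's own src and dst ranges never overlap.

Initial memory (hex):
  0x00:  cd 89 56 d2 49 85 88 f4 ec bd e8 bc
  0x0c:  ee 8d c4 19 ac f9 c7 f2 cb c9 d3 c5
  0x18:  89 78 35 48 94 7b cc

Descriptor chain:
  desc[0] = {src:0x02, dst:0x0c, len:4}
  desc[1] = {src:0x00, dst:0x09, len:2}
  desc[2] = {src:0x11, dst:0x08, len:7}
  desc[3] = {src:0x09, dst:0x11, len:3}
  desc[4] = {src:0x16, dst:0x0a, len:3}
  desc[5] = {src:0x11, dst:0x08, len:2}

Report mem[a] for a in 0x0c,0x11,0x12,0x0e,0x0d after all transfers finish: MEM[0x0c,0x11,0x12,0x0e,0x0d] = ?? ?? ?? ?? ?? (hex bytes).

MEM[0x0c,0x11,0x12,0x0e,0x0d] = 89 c7 f2 c5 d3

[0] 0x02->0x0c len=4 : 56 d2 49 85
[1] 0x00->0x09 len=2 : cd 89
[2] 0x11->0x08 len=7 : f9 c7 f2 cb c9 d3 c5
[3] 0x09->0x11 len=3 : c7 f2 cb
[4] 0x16->0x0a len=3 : d3 c5 89
[5] 0x11->0x08 len=2 : c7 f2
query mem[0x0c]=0x89, mem[0x11]=0xc7, mem[0x12]=0xf2, mem[0x0e]=0xc5, mem[0x0d]=0xd3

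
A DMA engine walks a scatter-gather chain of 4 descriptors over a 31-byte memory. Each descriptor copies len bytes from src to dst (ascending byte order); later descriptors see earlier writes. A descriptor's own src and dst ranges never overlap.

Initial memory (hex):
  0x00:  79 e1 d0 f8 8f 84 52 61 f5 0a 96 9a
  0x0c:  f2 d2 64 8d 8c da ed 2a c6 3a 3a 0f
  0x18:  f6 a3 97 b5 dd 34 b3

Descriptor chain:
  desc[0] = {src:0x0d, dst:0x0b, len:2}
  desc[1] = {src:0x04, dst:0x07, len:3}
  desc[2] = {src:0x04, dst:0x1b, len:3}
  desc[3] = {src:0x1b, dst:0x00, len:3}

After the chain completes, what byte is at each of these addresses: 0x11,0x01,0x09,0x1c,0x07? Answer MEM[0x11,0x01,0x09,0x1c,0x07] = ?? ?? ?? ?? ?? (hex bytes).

#0 dst[0x0b+2] := {0xd2,0x64}
#1 dst[0x07+3] := {0x8f,0x84,0x52}
#2 dst[0x1b+3] := {0x8f,0x84,0x52}
#3 dst[0x00+3] := {0x8f,0x84,0x52}
query mem[0x11]=0xda, mem[0x01]=0x84, mem[0x09]=0x52, mem[0x1c]=0x84, mem[0x07]=0x8f

MEM[0x11,0x01,0x09,0x1c,0x07] = da 84 52 84 8f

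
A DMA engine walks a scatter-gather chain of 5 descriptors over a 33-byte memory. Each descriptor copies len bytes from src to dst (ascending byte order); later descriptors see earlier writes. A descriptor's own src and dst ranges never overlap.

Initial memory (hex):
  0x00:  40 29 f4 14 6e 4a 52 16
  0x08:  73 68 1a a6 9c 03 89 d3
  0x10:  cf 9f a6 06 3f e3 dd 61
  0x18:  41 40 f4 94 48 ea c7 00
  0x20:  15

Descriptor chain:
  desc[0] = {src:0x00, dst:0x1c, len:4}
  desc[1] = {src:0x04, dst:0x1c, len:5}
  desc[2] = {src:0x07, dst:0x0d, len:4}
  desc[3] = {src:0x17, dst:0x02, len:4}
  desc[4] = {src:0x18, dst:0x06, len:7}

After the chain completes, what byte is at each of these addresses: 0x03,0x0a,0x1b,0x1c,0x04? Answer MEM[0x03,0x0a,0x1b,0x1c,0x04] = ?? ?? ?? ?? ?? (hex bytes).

MEM[0x03,0x0a,0x1b,0x1c,0x04] = 41 6e 94 6e 40

  after D0: wrote 4B at 0x1c = 4029f414
  after D1: wrote 5B at 0x1c = 6e4a521673
  after D2: wrote 4B at 0x0d = 1673681a
  after D3: wrote 4B at 0x02 = 614140f4
  after D4: wrote 7B at 0x06 = 4140f4946e4a52
query mem[0x03]=0x41, mem[0x0a]=0x6e, mem[0x1b]=0x94, mem[0x1c]=0x6e, mem[0x04]=0x40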